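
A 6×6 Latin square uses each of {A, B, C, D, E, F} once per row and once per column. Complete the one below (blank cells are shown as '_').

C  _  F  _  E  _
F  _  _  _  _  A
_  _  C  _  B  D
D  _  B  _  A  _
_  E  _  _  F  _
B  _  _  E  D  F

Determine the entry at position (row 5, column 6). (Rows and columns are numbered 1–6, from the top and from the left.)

C

row 1 has {C,E,F}; column 6 has {A,D,F} — only B is left for (r1,c6).
row 2 has {A,F}; column 5 has {A,B,D,E,F} — only C is left for (r2,c5).
row 5 has {E,F}; column 1 has {B,C,D,F} — only A is left for (r5,c1).
row 5 has {A,E,F}; column 3 has {B,C,F} — only D is left for (r5,c3).
row 5 has {A,D,E,F}; column 6 has {A,B,D,F} — only C is left for (r5,c6).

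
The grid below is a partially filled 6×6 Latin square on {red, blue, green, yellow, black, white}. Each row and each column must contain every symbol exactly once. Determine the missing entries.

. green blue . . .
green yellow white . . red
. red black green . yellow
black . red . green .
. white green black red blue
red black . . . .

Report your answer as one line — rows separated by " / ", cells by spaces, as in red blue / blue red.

white green blue red yellow black / green yellow white blue black red / blue red black green white yellow / black blue red yellow green white / yellow white green black red blue / red black yellow white blue green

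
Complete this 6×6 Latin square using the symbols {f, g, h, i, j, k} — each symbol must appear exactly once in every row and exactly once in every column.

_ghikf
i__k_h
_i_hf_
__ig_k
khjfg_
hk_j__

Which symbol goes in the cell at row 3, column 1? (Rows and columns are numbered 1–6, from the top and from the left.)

(r1,c1) = j
(r2,c5) = j
(r3,c1) = g

g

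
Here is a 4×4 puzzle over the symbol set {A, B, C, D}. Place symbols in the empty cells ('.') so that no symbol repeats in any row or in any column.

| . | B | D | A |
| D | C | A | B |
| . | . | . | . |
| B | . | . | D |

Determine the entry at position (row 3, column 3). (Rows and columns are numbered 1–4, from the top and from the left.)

B

Cell (r1,c1): row 1 has {A,B,D}; column 1 has {B,D} → C.
Cell (r3,c1): row 3 is empty so far; column 1 has {B,C,D} → A.
Cell (r3,c2): row 3 has {A}; column 2 has {B,C} → D.
Cell (r3,c4): row 3 has {A,D}; column 4 has {A,B,D} → C.
Cell (r4,c2): row 4 has {B,D}; column 2 has {B,C,D} → A.
Cell (r4,c3): row 4 has {A,B,D}; column 3 has {A,D} → C.
Cell (r3,c3): row 3 has {A,C,D}; column 3 has {A,C,D} → B.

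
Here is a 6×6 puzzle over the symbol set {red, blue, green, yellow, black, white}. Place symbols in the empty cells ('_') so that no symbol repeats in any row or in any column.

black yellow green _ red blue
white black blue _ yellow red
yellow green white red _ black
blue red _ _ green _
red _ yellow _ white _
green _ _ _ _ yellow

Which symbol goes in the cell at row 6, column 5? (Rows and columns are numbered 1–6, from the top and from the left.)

black

(r1,c4) = white
(r2,c4) = green
(r3,c5) = blue
(r4,c3) = black
(r4,c4) = yellow
(r4,c6) = white
(r5,c2) = blue
(r5,c4) = black
(r5,c6) = green
(r6,c2) = white
(r6,c3) = red
(r6,c4) = blue
(r6,c5) = black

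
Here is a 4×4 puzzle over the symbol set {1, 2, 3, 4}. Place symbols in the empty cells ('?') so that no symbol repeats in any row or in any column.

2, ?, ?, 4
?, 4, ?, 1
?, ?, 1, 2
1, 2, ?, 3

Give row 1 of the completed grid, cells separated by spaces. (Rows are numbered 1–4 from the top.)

2 1 3 4

(r1,c3) = 3
(r2,c1) = 3
(r2,c3) = 2
(r3,c1) = 4
(r3,c2) = 3
(r4,c3) = 4
(r1,c2) = 1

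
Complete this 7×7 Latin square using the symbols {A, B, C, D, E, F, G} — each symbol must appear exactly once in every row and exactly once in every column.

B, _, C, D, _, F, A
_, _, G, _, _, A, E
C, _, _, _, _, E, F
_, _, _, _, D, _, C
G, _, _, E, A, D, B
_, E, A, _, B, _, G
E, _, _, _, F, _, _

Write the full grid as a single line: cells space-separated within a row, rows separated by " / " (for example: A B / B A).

B G C D E F A / F D G B C A E / C B D A G E F / A F E G D B C / G C F E A D B / D E A F B C G / E A B C F G D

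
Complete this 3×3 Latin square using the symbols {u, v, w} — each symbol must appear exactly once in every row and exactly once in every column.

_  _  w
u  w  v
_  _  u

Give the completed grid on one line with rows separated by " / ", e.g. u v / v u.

v u w / u w v / w v u

At row 1, column 1: row 1 has {w}; column 1 has {u}; that leaves v.
At row 1, column 2: row 1 has {v,w}; column 2 has {w}; that leaves u.
At row 3, column 1: row 3 has {u}; column 1 has {u,v}; that leaves w.
At row 3, column 2: row 3 has {u,w}; column 2 has {u,w}; that leaves v.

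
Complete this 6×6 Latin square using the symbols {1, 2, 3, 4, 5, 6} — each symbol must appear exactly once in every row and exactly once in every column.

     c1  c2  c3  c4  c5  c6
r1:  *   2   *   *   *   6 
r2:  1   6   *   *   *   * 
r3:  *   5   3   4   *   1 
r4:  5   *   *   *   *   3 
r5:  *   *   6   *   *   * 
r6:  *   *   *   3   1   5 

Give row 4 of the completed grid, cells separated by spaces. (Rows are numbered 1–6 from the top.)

5 1 4 6 2 3

(r6,c2) = 4
(r6,c3) = 2
(r4,c2) = 1
(r4,c3) = 4
(r5,c2) = 3
(r6,c1) = 6
(r2,c3) = 5
(r2,c4) = 2
(r2,c6) = 4
(r3,c1) = 2
(r3,c5) = 6
(r4,c4) = 6
(r4,c5) = 2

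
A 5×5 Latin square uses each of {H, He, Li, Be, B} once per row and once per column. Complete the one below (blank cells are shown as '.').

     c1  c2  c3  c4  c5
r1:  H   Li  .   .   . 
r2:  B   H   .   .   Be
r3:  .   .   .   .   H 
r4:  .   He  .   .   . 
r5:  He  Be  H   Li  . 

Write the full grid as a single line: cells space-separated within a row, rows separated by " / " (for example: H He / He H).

H Li Be B He / B H Li He Be / Li B He Be H / Be He B H Li / He Be H Li B

(r2,c4) = He
(r3,c2) = B
(r3,c4) = Be
(r5,c5) = B
(r1,c4) = B
(r1,c5) = He
(r2,c3) = Li
(r3,c1) = Li
(r3,c3) = He
(r4,c1) = Be
(r4,c3) = B
(r4,c4) = H
(r4,c5) = Li
(r1,c3) = Be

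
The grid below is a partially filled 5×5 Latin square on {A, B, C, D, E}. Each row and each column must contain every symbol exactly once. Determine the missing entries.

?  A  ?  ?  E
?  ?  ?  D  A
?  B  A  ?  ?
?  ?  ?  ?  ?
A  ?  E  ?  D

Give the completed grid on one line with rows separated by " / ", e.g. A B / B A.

B A D C E / C E B D A / D B A E C / E D C A B / A C E B D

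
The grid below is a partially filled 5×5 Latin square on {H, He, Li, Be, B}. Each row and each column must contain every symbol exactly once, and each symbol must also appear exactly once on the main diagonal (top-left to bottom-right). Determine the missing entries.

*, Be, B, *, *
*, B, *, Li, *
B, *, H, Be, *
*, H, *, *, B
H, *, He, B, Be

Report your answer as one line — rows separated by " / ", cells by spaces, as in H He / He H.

Li Be B H He / He B Be Li H / B He H Be Li / Be H Li He B / H Li He B Be

Cell (r2,c3): row 2 has {Li,B}; column 3 has {H,He,B} → Be.
Cell (r4,c3): row 4 has {H,B}; column 3 has {H,He,Be,B} → Li.
Cell (r4,c4): row 4 has {H,Li,B}; column 4 has {Li,Be,B}; the diagonal has {H,Be,B} → He.
Cell (r5,c2): row 5 has {H,He,Be,B}; column 2 has {H,Be,B} → Li.
Cell (r1,c1): row 1 has {Be,B}; column 1 has {H,B}; the diagonal has {H,He,Be,B} → Li.
Cell (r1,c4): row 1 has {Li,Be,B}; column 4 has {He,Li,Be,B} → H.
Cell (r1,c5): row 1 has {H,Li,Be,B}; column 5 has {Be,B} → He.
Cell (r2,c1): row 2 has {Li,Be,B}; column 1 has {H,Li,B} → He.
Cell (r2,c5): row 2 has {He,Li,Be,B}; column 5 has {He,Be,B} → H.
Cell (r3,c2): row 3 has {H,Be,B}; column 2 has {H,Li,Be,B} → He.
Cell (r3,c5): row 3 has {H,He,Be,B}; column 5 has {H,He,Be,B} → Li.
Cell (r4,c1): row 4 has {H,He,Li,B}; column 1 has {H,He,Li,B} → Be.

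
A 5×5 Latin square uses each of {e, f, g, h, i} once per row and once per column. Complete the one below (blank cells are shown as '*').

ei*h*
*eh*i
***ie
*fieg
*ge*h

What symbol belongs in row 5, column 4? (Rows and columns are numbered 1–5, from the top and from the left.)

f

row 1 has {e,h,i}; column 5 has {e,g,h,i} — only f is left for (r1,c5).
row 3 has {e,i}; column 2 has {e,f,g,i} — only h is left for (r3,c2).
row 4 has {e,f,g,i}; column 1 has {e} — only h is left for (r4,c1).
row 5 has {e,g,h}; column 4 has {e,h,i} — only f is left for (r5,c4).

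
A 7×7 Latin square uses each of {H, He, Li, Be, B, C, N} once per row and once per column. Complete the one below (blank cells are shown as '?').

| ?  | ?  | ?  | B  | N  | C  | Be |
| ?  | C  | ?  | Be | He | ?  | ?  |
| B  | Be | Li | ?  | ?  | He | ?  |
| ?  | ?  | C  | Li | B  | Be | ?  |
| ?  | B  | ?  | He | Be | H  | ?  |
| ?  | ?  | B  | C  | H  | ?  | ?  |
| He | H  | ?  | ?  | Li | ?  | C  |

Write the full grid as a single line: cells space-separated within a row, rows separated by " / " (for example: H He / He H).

H Li He B N C Be / Li C H Be He N B / B Be Li H C He N / N He C Li B Be H / C B N He Be H Li / Be N B C H Li He / He H Be N Li B C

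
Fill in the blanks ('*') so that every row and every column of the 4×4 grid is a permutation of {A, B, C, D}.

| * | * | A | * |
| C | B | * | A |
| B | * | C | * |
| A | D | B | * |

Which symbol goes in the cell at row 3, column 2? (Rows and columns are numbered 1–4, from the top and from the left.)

row 1 has {A}; column 1 has {A,B,C} — only D is left for (r1,c1).
row 1 has {A,D}; column 2 has {B,D} — only C is left for (r1,c2).
row 1 has {A,C,D}; column 4 has {A} — only B is left for (r1,c4).
row 2 has {A,B,C}; column 3 has {A,B,C} — only D is left for (r2,c3).
row 3 has {B,C}; column 2 has {B,C,D} — only A is left for (r3,c2).

A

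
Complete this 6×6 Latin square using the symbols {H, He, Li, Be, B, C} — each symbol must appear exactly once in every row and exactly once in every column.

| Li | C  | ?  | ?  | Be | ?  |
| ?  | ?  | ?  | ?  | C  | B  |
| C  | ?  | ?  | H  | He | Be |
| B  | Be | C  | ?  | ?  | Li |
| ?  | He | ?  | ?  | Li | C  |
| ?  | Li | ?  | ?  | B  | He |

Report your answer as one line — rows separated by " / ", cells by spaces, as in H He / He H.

Li C He B Be H / He H Be Li C B / C B Li H He Be / B Be C He H Li / H He B Be Li C / Be Li H C B He

At row 1, column 6: row 1 has {Li,Be,C}; column 6 has {He,Li,Be,B,C}; that leaves H.
At row 2, column 2: row 2 has {B,C}; column 2 has {He,Li,Be,C}; that leaves H.
At row 3, column 2: row 3 has {H,He,Be,C}; column 2 has {H,He,Li,Be,C}; that leaves B.
At row 3, column 3: row 3 has {H,He,Be,B,C}; column 3 has {C}; that leaves Li.
At row 4, column 4: row 4 has {Li,Be,B,C}; column 4 has {H}; that leaves He.
At row 4, column 5: row 4 has {He,Li,Be,B,C}; column 5 has {He,Li,Be,B,C}; that leaves H.
At row 1, column 4: row 1 has {H,Li,Be,C}; column 4 has {H,He}; that leaves B.
At row 5, column 4: row 5 has {He,Li,C}; column 4 has {H,He,B}; that leaves Be.
At row 6, column 4: row 6 has {He,Li,B}; column 4 has {H,He,Be,B}; that leaves C.
At row 1, column 3: row 1 has {H,Li,Be,B,C}; column 3 has {Li,C}; that leaves He.
At row 2, column 3: row 2 has {H,B,C}; column 3 has {He,Li,C}; that leaves Be.
At row 2, column 4: row 2 has {H,Be,B,C}; column 4 has {H,He,Be,B,C}; that leaves Li.
At row 5, column 1: row 5 has {He,Li,Be,C}; column 1 has {Li,B,C}; that leaves H.
At row 5, column 3: row 5 has {H,He,Li,Be,C}; column 3 has {He,Li,Be,C}; that leaves B.
At row 6, column 1: row 6 has {He,Li,B,C}; column 1 has {H,Li,B,C}; that leaves Be.
At row 6, column 3: row 6 has {He,Li,Be,B,C}; column 3 has {He,Li,Be,B,C}; that leaves H.
At row 2, column 1: row 2 has {H,Li,Be,B,C}; column 1 has {H,Li,Be,B,C}; that leaves He.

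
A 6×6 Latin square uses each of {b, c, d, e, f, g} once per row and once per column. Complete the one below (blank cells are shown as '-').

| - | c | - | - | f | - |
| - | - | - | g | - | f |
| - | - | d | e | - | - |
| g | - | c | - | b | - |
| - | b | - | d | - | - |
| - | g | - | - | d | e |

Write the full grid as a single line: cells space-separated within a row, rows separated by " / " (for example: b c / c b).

d c e b f g / e d b g c f / c f d e g b / g e c f b d / f b g d e c / b g f c d e

Cell (r1,c4): row 1 has {c,f}; column 4 has {d,e,g} → b.
Cell (r3,c2): row 3 has {d,e}; column 2 has {b,c,g} → f.
Cell (r4,c4): row 4 has {b,c,g}; column 4 has {b,d,e,g} → f.
Cell (r4,c6): row 4 has {b,c,f,g}; column 6 has {e,f} → d.
Cell (r6,c4): row 6 has {d,e,g}; column 4 has {b,d,e,f,g} → c.
Cell (r1,c6): row 1 has {b,c,f}; column 6 has {d,e,f} → g.
Cell (r4,c2): row 4 has {b,c,d,f,g}; column 2 has {b,c,f,g} → e.
Cell (r5,c6): row 5 has {b,d}; column 6 has {d,e,f,g} → c.
Cell (r1,c3): row 1 has {b,c,f,g}; column 3 has {c,d} → e.
Cell (r2,c2): row 2 has {f,g}; column 2 has {b,c,e,f,g} → d.
Cell (r2,c3): row 2 has {d,f,g}; column 3 has {c,d,e} → b.
Cell (r3,c6): row 3 has {d,e,f}; column 6 has {c,d,e,f,g} → b.
Cell (r6,c3): row 6 has {c,d,e,g}; column 3 has {b,c,d,e} → f.
Cell (r1,c1): row 1 has {b,c,e,f,g}; column 1 has {g} → d.
Cell (r3,c1): row 3 has {b,d,e,f}; column 1 has {d,g} → c.
Cell (r3,c5): row 3 has {b,c,d,e,f}; column 5 has {b,d,f} → g.
Cell (r5,c3): row 5 has {b,c,d}; column 3 has {b,c,d,e,f} → g.
Cell (r5,c5): row 5 has {b,c,d,g}; column 5 has {b,d,f,g} → e.
Cell (r6,c1): row 6 has {c,d,e,f,g}; column 1 has {c,d,g} → b.
Cell (r2,c1): row 2 has {b,d,f,g}; column 1 has {b,c,d,g} → e.
Cell (r2,c5): row 2 has {b,d,e,f,g}; column 5 has {b,d,e,f,g} → c.
Cell (r5,c1): row 5 has {b,c,d,e,g}; column 1 has {b,c,d,e,g} → f.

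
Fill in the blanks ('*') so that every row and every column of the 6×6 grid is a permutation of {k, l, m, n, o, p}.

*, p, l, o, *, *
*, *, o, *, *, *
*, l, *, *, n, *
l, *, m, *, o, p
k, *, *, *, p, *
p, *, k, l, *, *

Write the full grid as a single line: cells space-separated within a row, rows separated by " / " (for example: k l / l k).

m p l o k n / n m o p l k / o l p k n m / l k m n o p / k o n m p l / p n k l m o

Cell (r3,c3): row 3 has {l,n}; column 3 has {k,l,m,o} → p.
Cell (r5,c3): row 5 has {k,p}; column 3 has {k,l,m,o,p} → n.
Cell (r5,c4): row 5 has {k,n,p}; column 4 has {l,o} → m.
Cell (r6,c5): row 6 has {k,l,p}; column 5 has {n,o,p} → m.
Cell (r1,c5): row 1 has {l,o,p}; column 5 has {m,n,o,p} → k.
Cell (r2,c5): row 2 has {o}; column 5 has {k,m,n,o,p} → l.
Cell (r3,c4): row 3 has {l,n,p}; column 4 has {l,m,o} → k.
Cell (r4,c4): row 4 has {l,m,o,p}; column 4 has {k,l,m,o} → n.
Cell (r5,c2): row 5 has {k,m,n,p}; column 2 has {l,p} → o.
Cell (r5,c6): row 5 has {k,m,n,o,p}; column 6 has {p} → l.
Cell (r6,c2): row 6 has {k,l,m,p}; column 2 has {l,o,p} → n.
Cell (r6,c6): row 6 has {k,l,m,n,p}; column 6 has {l,p} → o.
Cell (r2,c4): row 2 has {l,o}; column 4 has {k,l,m,n,o} → p.
Cell (r3,c6): row 3 has {k,l,n,p}; column 6 has {l,o,p} → m.
Cell (r4,c2): row 4 has {l,m,n,o,p}; column 2 has {l,n,o,p} → k.
Cell (r1,c6): row 1 has {k,l,o,p}; column 6 has {l,m,o,p} → n.
Cell (r2,c2): row 2 has {l,o,p}; column 2 has {k,l,n,o,p} → m.
Cell (r2,c6): row 2 has {l,m,o,p}; column 6 has {l,m,n,o,p} → k.
Cell (r3,c1): row 3 has {k,l,m,n,p}; column 1 has {k,l,p} → o.
Cell (r1,c1): row 1 has {k,l,n,o,p}; column 1 has {k,l,o,p} → m.
Cell (r2,c1): row 2 has {k,l,m,o,p}; column 1 has {k,l,m,o,p} → n.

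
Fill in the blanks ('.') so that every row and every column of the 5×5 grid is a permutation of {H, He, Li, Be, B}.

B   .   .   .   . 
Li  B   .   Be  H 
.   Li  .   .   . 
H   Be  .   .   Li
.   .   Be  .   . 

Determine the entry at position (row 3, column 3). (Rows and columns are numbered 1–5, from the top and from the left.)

H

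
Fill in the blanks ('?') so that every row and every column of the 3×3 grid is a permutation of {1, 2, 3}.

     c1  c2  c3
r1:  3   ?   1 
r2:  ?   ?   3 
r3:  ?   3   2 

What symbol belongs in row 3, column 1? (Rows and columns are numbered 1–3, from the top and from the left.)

row 1 has {1,3}; column 2 has {3} — only 2 is left for (r1,c2).
row 2 has {3}; column 2 has {2,3} — only 1 is left for (r2,c2).
row 3 has {2,3}; column 1 has {3} — only 1 is left for (r3,c1).

1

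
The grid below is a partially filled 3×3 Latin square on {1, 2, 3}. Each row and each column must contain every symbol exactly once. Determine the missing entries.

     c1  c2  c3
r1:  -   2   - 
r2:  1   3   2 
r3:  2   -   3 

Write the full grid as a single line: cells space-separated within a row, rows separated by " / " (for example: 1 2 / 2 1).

3 2 1 / 1 3 2 / 2 1 3

Cell (r1,c1): row 1 has {2}; column 1 has {1,2} → 3.
Cell (r1,c3): row 1 has {2,3}; column 3 has {2,3} → 1.
Cell (r3,c2): row 3 has {2,3}; column 2 has {2,3} → 1.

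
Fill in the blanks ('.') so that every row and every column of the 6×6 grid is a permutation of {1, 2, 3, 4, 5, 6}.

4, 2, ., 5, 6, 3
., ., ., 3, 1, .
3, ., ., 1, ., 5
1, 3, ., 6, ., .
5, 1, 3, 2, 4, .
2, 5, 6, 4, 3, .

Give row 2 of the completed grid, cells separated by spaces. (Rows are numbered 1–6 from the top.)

Cell (r1,c3): row 1 has {2,3,4,5,6}; column 3 has {3,6} → 1.
Cell (r2,c1): row 2 has {1,3}; column 1 has {1,2,3,4,5} → 6.
Cell (r2,c2): row 2 has {1,3,6}; column 2 has {1,2,3,5} → 4.
Cell (r2,c6): row 2 has {1,3,4,6}; column 6 has {3,5} → 2.
Cell (r3,c2): row 3 has {1,3,5}; column 2 has {1,2,3,4,5} → 6.
Cell (r3,c5): row 3 has {1,3,5,6}; column 5 has {1,3,4,6} → 2.
Cell (r4,c5): row 4 has {1,3,6}; column 5 has {1,2,3,4,6} → 5.
Cell (r4,c6): row 4 has {1,3,5,6}; column 6 has {2,3,5} → 4.
Cell (r5,c6): row 5 has {1,2,3,4,5}; column 6 has {2,3,4,5} → 6.
Cell (r6,c6): row 6 has {2,3,4,5,6}; column 6 has {2,3,4,5,6} → 1.
Cell (r2,c3): row 2 has {1,2,3,4,6}; column 3 has {1,3,6} → 5.

6 4 5 3 1 2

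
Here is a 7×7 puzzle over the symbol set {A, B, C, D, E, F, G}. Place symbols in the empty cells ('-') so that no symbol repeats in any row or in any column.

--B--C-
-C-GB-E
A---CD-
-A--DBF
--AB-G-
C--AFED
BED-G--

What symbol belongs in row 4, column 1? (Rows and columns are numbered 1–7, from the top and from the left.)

G

At row 2, column 3: row 2 has {B,C,E,G}; column 3 has {A,B,D}; that leaves F.
At row 2, column 6: row 2 has {B,C,E,F,G}; column 6 has {B,C,D,E,G}; that leaves A.
At row 5, column 5: row 5 has {A,B,G}; column 5 has {B,C,D,F,G}; that leaves E.
At row 5, column 7: row 5 has {A,B,E,G}; column 7 has {D,E,F}; that leaves C.
At row 6, column 3: row 6 has {A,C,D,E,F}; column 3 has {A,B,D,F}; that leaves G.
At row 7, column 6: row 7 has {B,D,E,G}; column 6 has {A,B,C,D,E,G}; that leaves F.
At row 7, column 7: row 7 has {B,D,E,F,G}; column 7 has {C,D,E,F}; that leaves A.
At row 1, column 5: row 1 has {B,C}; column 5 has {B,C,D,E,F,G}; that leaves A.
At row 1, column 7: row 1 has {A,B,C}; column 7 has {A,C,D,E,F}; that leaves G.
At row 2, column 1: row 2 has {A,B,C,E,F,G}; column 1 has {A,B,C}; that leaves D.
At row 3, column 3: row 3 has {A,C,D}; column 3 has {A,B,D,F,G}; that leaves E.
At row 3, column 4: row 3 has {A,C,D,E}; column 4 has {A,B,G}; that leaves F.
At row 3, column 7: row 3 has {A,C,D,E,F}; column 7 has {A,C,D,E,F,G}; that leaves B.
At row 4, column 3: row 4 has {A,B,D,F}; column 3 has {A,B,D,E,F,G}; that leaves C.
At row 4, column 4: row 4 has {A,B,C,D,F}; column 4 has {A,B,F,G}; that leaves E.
At row 5, column 1: row 5 has {A,B,C,E,G}; column 1 has {A,B,C,D}; that leaves F.
At row 5, column 2: row 5 has {A,B,C,E,F,G}; column 2 has {A,C,E}; that leaves D.
At row 6, column 2: row 6 has {A,C,D,E,F,G}; column 2 has {A,C,D,E}; that leaves B.
At row 7, column 4: row 7 has {A,B,D,E,F,G}; column 4 has {A,B,E,F,G}; that leaves C.
At row 1, column 1: row 1 has {A,B,C,G}; column 1 has {A,B,C,D,F}; that leaves E.
At row 1, column 2: row 1 has {A,B,C,E,G}; column 2 has {A,B,C,D,E}; that leaves F.
At row 1, column 4: row 1 has {A,B,C,E,F,G}; column 4 has {A,B,C,E,F,G}; that leaves D.
At row 3, column 2: row 3 has {A,B,C,D,E,F}; column 2 has {A,B,C,D,E,F}; that leaves G.
At row 4, column 1: row 4 has {A,B,C,D,E,F}; column 1 has {A,B,C,D,E,F}; that leaves G.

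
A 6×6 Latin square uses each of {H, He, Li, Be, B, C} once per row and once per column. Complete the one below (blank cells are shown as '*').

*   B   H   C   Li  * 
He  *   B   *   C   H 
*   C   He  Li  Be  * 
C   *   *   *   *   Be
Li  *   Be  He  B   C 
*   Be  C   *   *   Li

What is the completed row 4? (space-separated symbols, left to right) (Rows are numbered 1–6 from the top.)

C He Li B H Be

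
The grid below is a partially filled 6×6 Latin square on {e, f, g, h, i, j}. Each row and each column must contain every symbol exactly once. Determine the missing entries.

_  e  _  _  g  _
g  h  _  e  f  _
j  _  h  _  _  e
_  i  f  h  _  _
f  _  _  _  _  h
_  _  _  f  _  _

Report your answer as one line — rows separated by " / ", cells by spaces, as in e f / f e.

Cell (r3,c5): row 3 has {e,h,j}; column 5 has {f,g} → i.
Cell (r4,c1): row 4 has {f,h,i}; column 1 has {f,g,j} → e.
Cell (r4,c5): row 4 has {e,f,h,i}; column 5 has {f,g,i} → j.
Cell (r4,c6): row 4 has {e,f,h,i,j}; column 6 has {e,h} → g.
Cell (r5,c5): row 5 has {f,h}; column 5 has {f,g,i,j} → e.
Cell (r6,c5): row 6 has {f}; column 5 has {e,f,g,i,j} → h.
Cell (r3,c4): row 3 has {e,h,i,j}; column 4 has {e,f,h} → g.
Cell (r6,c1): row 6 has {f,h}; column 1 has {e,f,g,j} → i.
Cell (r6,c6): row 6 has {f,h,i}; column 6 has {e,g,h} → j.
Cell (r1,c1): row 1 has {e,g}; column 1 has {e,f,g,i,j} → h.
Cell (r2,c6): row 2 has {e,f,g,h}; column 6 has {e,g,h,j} → i.
Cell (r3,c2): row 3 has {e,g,h,i,j}; column 2 has {e,h,i} → f.
Cell (r6,c2): row 6 has {f,h,i,j}; column 2 has {e,f,h,i} → g.
Cell (r6,c3): row 6 has {f,g,h,i,j}; column 3 has {f,h} → e.
Cell (r1,c6): row 1 has {e,g,h}; column 6 has {e,g,h,i,j} → f.
Cell (r2,c3): row 2 has {e,f,g,h,i}; column 3 has {e,f,h} → j.
Cell (r5,c2): row 5 has {e,f,h}; column 2 has {e,f,g,h,i} → j.
Cell (r5,c4): row 5 has {e,f,h,j}; column 4 has {e,f,g,h} → i.
Cell (r1,c3): row 1 has {e,f,g,h}; column 3 has {e,f,h,j} → i.
Cell (r1,c4): row 1 has {e,f,g,h,i}; column 4 has {e,f,g,h,i} → j.
Cell (r5,c3): row 5 has {e,f,h,i,j}; column 3 has {e,f,h,i,j} → g.

h e i j g f / g h j e f i / j f h g i e / e i f h j g / f j g i e h / i g e f h j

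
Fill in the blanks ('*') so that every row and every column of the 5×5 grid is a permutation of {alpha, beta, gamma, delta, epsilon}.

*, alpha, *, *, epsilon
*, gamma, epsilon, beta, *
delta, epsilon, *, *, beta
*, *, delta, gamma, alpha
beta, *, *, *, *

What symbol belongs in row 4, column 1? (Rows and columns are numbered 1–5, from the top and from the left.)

epsilon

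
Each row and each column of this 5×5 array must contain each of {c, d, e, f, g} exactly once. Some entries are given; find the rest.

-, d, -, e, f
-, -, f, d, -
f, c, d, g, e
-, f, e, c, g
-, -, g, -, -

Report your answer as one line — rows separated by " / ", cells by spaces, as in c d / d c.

At row 1, column 3: row 1 has {d,e,f}; column 3 has {d,e,f,g}; that leaves c.
At row 2, column 5: row 2 has {d,f}; column 5 has {e,f,g}; that leaves c.
At row 4, column 1: row 4 has {c,e,f,g}; column 1 has {f}; that leaves d.
At row 5, column 2: row 5 has {g}; column 2 has {c,d,f}; that leaves e.
At row 5, column 4: row 5 has {e,g}; column 4 has {c,d,e,g}; that leaves f.
At row 5, column 5: row 5 has {e,f,g}; column 5 has {c,e,f,g}; that leaves d.
At row 1, column 1: row 1 has {c,d,e,f}; column 1 has {d,f}; that leaves g.
At row 2, column 1: row 2 has {c,d,f}; column 1 has {d,f,g}; that leaves e.
At row 2, column 2: row 2 has {c,d,e,f}; column 2 has {c,d,e,f}; that leaves g.
At row 5, column 1: row 5 has {d,e,f,g}; column 1 has {d,e,f,g}; that leaves c.

g d c e f / e g f d c / f c d g e / d f e c g / c e g f d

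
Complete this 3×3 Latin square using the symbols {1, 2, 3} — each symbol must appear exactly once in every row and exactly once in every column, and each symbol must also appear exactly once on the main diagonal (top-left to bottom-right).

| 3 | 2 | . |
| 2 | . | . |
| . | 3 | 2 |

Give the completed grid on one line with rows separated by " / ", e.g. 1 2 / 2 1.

3 2 1 / 2 1 3 / 1 3 2

At row 1, column 3: row 1 has {2,3}; column 3 has {2}; that leaves 1.
At row 2, column 2: row 2 has {2}; column 2 has {2,3}; the diagonal has {2,3}; that leaves 1.
At row 2, column 3: row 2 has {1,2}; column 3 has {1,2}; that leaves 3.
At row 3, column 1: row 3 has {2,3}; column 1 has {2,3}; that leaves 1.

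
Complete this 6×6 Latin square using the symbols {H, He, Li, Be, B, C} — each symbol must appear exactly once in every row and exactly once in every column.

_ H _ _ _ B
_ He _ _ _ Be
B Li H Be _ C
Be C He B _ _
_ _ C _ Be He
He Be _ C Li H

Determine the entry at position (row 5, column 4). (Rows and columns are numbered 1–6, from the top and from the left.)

(r3,c5) = He
(r4,c5) = H
(r4,c6) = Li
(r5,c2) = B
(r6,c3) = B
(r1,c5) = C
(r2,c3) = Li
(r2,c4) = H
(r2,c5) = B
(r5,c4) = Li

Li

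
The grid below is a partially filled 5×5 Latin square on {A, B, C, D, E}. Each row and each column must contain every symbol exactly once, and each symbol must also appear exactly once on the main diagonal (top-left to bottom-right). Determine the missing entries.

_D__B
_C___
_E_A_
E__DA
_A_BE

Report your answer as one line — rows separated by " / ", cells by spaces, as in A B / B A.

A D E C B / B C A E D / D E B A C / E B C D A / C A D B E

(r1,c1) = A
(r2,c4) = E
(r2,c5) = D
(r3,c3) = B
(r3,c5) = C
(r4,c2) = B
(r4,c3) = C
(r5,c3) = D
(r1,c3) = E
(r1,c4) = C
(r2,c1) = B
(r2,c3) = A
(r3,c1) = D
(r5,c1) = C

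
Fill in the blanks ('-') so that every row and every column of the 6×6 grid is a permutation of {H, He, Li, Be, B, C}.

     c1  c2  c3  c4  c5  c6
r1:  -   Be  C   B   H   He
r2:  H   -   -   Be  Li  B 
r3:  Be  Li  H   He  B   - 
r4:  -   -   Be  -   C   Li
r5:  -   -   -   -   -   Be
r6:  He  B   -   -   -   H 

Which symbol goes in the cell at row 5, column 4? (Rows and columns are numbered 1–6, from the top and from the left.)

row 1 has {H,He,Be,B,C}; column 1 has {H,He,Be} — only Li is left for (r1,c1).
row 2 has {H,Li,Be,B}; column 3 has {H,Be,C} — only He is left for (r2,c3).
row 3 has {H,He,Li,Be,B}; column 6 has {H,He,Li,Be,B} — only C is left for (r3,c6).
row 4 has {Li,Be,C}; column 1 has {H,He,Li,Be} — only B is left for (r4,c1).
row 4 has {Li,Be,B,C}; column 4 has {He,Be,B} — only H is left for (r4,c4).
row 5 has {Be}; column 1 has {H,He,Li,Be,B} — only C is left for (r5,c1).
row 5 has {Be,C}; column 4 has {H,He,Be,B} — only Li is left for (r5,c4).

Li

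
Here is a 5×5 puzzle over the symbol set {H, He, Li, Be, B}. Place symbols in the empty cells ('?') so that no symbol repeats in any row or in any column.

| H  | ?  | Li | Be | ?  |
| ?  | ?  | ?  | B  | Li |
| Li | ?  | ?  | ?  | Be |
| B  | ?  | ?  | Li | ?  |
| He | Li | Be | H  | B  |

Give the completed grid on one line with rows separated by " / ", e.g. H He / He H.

(r1,c5) = He
(r2,c1) = Be
(r3,c4) = He
(r4,c5) = H
(r1,c2) = B
(r3,c2) = H
(r3,c3) = B
(r4,c3) = He
(r2,c2) = He
(r2,c3) = H
(r4,c2) = Be

H B Li Be He / Be He H B Li / Li H B He Be / B Be He Li H / He Li Be H B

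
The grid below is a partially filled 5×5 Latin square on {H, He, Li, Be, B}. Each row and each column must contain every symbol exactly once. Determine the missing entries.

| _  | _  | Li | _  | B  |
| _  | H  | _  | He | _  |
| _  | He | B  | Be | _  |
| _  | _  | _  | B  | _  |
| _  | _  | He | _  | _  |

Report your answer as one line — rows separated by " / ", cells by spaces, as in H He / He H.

(r1,c2) = Be
(r1,c4) = H
(r2,c3) = Be
(r2,c5) = Li
(r3,c5) = H
(r4,c2) = Li
(r4,c3) = H
(r5,c2) = B
(r5,c4) = Li
(r5,c5) = Be
(r1,c1) = He
(r2,c1) = B
(r3,c1) = Li
(r4,c1) = Be
(r4,c5) = He
(r5,c1) = H

He Be Li H B / B H Be He Li / Li He B Be H / Be Li H B He / H B He Li Be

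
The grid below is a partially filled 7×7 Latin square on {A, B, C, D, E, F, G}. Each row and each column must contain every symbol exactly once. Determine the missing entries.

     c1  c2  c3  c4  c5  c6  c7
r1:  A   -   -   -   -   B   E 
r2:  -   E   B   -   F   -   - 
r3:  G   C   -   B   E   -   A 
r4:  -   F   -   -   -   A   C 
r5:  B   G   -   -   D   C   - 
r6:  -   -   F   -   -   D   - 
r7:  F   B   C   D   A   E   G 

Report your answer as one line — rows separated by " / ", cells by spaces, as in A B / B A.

A D G F C B E / C E B A F G D / G C D B E F A / D F E G B A C / B G A E D C F / E A F C G D B / F B C D A E G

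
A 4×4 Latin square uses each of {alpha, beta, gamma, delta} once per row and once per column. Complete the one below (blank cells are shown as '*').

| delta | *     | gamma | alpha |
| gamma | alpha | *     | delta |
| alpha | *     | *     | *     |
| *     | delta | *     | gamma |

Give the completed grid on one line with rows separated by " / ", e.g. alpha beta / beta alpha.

row 1 has {alpha,gamma,delta}; column 2 has {alpha,delta} — only beta is left for (r1,c2).
row 2 has {alpha,gamma,delta}; column 3 has {gamma} — only beta is left for (r2,c3).
row 3 has {alpha}; column 2 has {alpha,beta,delta} — only gamma is left for (r3,c2).
row 3 has {alpha,gamma}; column 3 has {beta,gamma} — only delta is left for (r3,c3).
row 3 has {alpha,gamma,delta}; column 4 has {alpha,gamma,delta} — only beta is left for (r3,c4).
row 4 has {gamma,delta}; column 1 has {alpha,gamma,delta} — only beta is left for (r4,c1).
row 4 has {beta,gamma,delta}; column 3 has {beta,gamma,delta} — only alpha is left for (r4,c3).

delta beta gamma alpha / gamma alpha beta delta / alpha gamma delta beta / beta delta alpha gamma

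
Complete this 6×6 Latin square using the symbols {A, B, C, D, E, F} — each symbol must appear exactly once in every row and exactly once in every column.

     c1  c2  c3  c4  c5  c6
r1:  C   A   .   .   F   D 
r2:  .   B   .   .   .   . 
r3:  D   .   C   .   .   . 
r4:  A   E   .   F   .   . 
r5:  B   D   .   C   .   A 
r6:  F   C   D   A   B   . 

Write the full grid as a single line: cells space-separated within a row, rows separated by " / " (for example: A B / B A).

C A E B F D / E B A D C F / D F C E A B / A E B F D C / B D F C E A / F C D A B E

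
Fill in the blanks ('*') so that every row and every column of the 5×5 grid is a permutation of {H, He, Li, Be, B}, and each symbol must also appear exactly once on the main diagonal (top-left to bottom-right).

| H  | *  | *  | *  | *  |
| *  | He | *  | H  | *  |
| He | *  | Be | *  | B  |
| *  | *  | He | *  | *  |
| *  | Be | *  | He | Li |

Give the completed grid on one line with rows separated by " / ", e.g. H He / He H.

H B Li Be He / Li He B H Be / He H Be Li B / Be Li He B H / B Be H He Li

Cell (r2,c5): row 2 has {H,He}; column 5 has {Li,B} → Be.
Cell (r3,c4): row 3 has {He,Be,B}; column 4 has {H,He} → Li.
Cell (r4,c4): row 4 has {He}; column 4 has {H,He,Li}; the diagonal has {H,He,Li,Be} → B.
Cell (r4,c5): row 4 has {He,B}; column 5 has {Li,Be,B} → H.
Cell (r5,c1): row 5 has {He,Li,Be}; column 1 has {H,He} → B.
Cell (r5,c3): row 5 has {He,Li,Be,B}; column 3 has {He,Be} → H.
Cell (r1,c4): row 1 has {H}; column 4 has {H,He,Li,B} → Be.
Cell (r1,c5): row 1 has {H,Be}; column 5 has {H,Li,Be,B} → He.
Cell (r2,c1): row 2 has {H,He,Be}; column 1 has {H,He,B} → Li.
Cell (r2,c3): row 2 has {H,He,Li,Be}; column 3 has {H,He,Be} → B.
Cell (r3,c2): row 3 has {He,Li,Be,B}; column 2 has {He,Be} → H.
Cell (r4,c1): row 4 has {H,He,B}; column 1 has {H,He,Li,B} → Be.
Cell (r4,c2): row 4 has {H,He,Be,B}; column 2 has {H,He,Be} → Li.
Cell (r1,c2): row 1 has {H,He,Be}; column 2 has {H,He,Li,Be} → B.
Cell (r1,c3): row 1 has {H,He,Be,B}; column 3 has {H,He,Be,B} → Li.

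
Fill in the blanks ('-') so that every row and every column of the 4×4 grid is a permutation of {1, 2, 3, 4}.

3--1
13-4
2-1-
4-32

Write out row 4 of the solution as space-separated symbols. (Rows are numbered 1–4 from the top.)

(r2,c3) = 2
(r3,c2) = 4
(r3,c4) = 3
(r4,c2) = 1

4 1 3 2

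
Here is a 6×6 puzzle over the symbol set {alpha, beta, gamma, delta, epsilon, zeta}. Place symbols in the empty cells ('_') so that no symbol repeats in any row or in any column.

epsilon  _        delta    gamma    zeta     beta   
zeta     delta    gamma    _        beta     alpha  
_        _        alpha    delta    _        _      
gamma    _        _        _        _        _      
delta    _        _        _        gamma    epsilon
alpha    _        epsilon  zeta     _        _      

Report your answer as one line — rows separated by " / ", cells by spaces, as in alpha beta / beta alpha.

epsilon alpha delta gamma zeta beta / zeta delta gamma epsilon beta alpha / beta gamma alpha delta epsilon zeta / gamma epsilon zeta beta alpha delta / delta zeta beta alpha gamma epsilon / alpha beta epsilon zeta delta gamma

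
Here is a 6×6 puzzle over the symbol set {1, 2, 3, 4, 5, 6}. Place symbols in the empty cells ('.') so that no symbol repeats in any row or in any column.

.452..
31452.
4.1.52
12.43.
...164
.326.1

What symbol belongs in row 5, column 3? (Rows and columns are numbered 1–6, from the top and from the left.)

3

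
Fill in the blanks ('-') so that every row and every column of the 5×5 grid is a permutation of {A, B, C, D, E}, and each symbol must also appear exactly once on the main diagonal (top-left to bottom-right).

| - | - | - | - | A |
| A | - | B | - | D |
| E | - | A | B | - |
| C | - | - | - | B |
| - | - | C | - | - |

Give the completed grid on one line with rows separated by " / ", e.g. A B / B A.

B E D C A / A C B E D / E D A B C / C A E D B / D B C A E

(r3,c5) = C
(r5,c5) = E
(r2,c2) = C
(r2,c4) = E
(r3,c2) = D
(r4,c4) = D
(r5,c4) = A
(r1,c1) = B
(r1,c2) = E
(r1,c3) = D
(r1,c4) = C
(r4,c2) = A
(r4,c3) = E
(r5,c1) = D
(r5,c2) = B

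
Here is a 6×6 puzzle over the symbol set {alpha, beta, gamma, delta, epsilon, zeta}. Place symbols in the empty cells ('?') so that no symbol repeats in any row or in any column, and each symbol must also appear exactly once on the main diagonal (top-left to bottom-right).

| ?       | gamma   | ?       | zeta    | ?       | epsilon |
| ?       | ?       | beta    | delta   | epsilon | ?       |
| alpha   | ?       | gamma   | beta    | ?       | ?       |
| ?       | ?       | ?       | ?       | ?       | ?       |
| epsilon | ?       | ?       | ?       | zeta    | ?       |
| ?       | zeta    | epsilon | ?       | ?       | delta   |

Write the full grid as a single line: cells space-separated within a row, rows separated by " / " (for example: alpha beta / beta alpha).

(r1,c1): row 1 has {gamma,epsilon,zeta}; column 1 has {alpha,epsilon}; the diagonal has {gamma,delta,zeta}, so it must be beta.
(r2,c2): row 2 has {beta,delta,epsilon}; column 2 has {gamma,zeta}; the diagonal has {beta,gamma,delta,zeta}, so it must be alpha.
(r3,c5): row 3 has {alpha,beta,gamma}; column 5 has {epsilon,zeta}, so it must be delta.
(r3,c6): row 3 has {alpha,beta,gamma,delta}; column 6 has {delta,epsilon}, so it must be zeta.
(r4,c4): row 4 is empty so far; column 4 has {beta,delta,zeta}; the diagonal has {alpha,beta,gamma,delta,zeta}, so it must be epsilon.
(r6,c1): row 6 has {delta,epsilon,zeta}; column 1 has {alpha,beta,epsilon}, so it must be gamma.
(r6,c4): row 6 has {gamma,delta,epsilon,zeta}; column 4 has {beta,delta,epsilon,zeta}, so it must be alpha.
(r6,c5): row 6 has {alpha,gamma,delta,epsilon,zeta}; column 5 has {delta,epsilon,zeta}, so it must be beta.
(r1,c5): row 1 has {beta,gamma,epsilon,zeta}; column 5 has {beta,delta,epsilon,zeta}, so it must be alpha.
(r2,c1): row 2 has {alpha,beta,delta,epsilon}; column 1 has {alpha,beta,gamma,epsilon}, so it must be zeta.
(r2,c6): row 2 has {alpha,beta,delta,epsilon,zeta}; column 6 has {delta,epsilon,zeta}, so it must be gamma.
(r3,c2): row 3 has {alpha,beta,gamma,delta,zeta}; column 2 has {alpha,gamma,zeta}, so it must be epsilon.
(r4,c1): row 4 has {epsilon}; column 1 has {alpha,beta,gamma,epsilon,zeta}, so it must be delta.
(r4,c2): row 4 has {delta,epsilon}; column 2 has {alpha,gamma,epsilon,zeta}, so it must be beta.
(r4,c5): row 4 has {beta,delta,epsilon}; column 5 has {alpha,beta,delta,epsilon,zeta}, so it must be gamma.
(r4,c6): row 4 has {beta,gamma,delta,epsilon}; column 6 has {gamma,delta,epsilon,zeta}, so it must be alpha.
(r5,c2): row 5 has {epsilon,zeta}; column 2 has {alpha,beta,gamma,epsilon,zeta}, so it must be delta.
(r5,c3): row 5 has {delta,epsilon,zeta}; column 3 has {beta,gamma,epsilon}, so it must be alpha.
(r5,c4): row 5 has {alpha,delta,epsilon,zeta}; column 4 has {alpha,beta,delta,epsilon,zeta}, so it must be gamma.
(r5,c6): row 5 has {alpha,gamma,delta,epsilon,zeta}; column 6 has {alpha,gamma,delta,epsilon,zeta}, so it must be beta.
(r1,c3): row 1 has {alpha,beta,gamma,epsilon,zeta}; column 3 has {alpha,beta,gamma,epsilon}, so it must be delta.
(r4,c3): row 4 has {alpha,beta,gamma,delta,epsilon}; column 3 has {alpha,beta,gamma,delta,epsilon}, so it must be zeta.

beta gamma delta zeta alpha epsilon / zeta alpha beta delta epsilon gamma / alpha epsilon gamma beta delta zeta / delta beta zeta epsilon gamma alpha / epsilon delta alpha gamma zeta beta / gamma zeta epsilon alpha beta delta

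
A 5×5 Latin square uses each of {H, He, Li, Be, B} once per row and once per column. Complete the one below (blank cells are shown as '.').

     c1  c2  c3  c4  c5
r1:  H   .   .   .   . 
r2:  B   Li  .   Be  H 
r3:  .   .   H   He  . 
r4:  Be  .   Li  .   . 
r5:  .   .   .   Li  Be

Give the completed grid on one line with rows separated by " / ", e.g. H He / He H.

(r1,c4) = B
(r2,c3) = He
(r3,c1) = Li
(r3,c5) = B
(r4,c4) = H
(r4,c5) = He
(r5,c1) = He
(r5,c3) = B
(r1,c3) = Be
(r1,c5) = Li
(r3,c2) = Be
(r4,c2) = B
(r5,c2) = H
(r1,c2) = He

H He Be B Li / B Li He Be H / Li Be H He B / Be B Li H He / He H B Li Be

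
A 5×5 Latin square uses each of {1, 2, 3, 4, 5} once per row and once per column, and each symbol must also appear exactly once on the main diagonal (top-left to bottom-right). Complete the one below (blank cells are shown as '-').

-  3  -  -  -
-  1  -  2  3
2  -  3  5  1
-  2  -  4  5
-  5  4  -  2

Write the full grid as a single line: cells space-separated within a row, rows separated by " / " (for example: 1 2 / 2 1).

5 3 2 1 4 / 4 1 5 2 3 / 2 4 3 5 1 / 3 2 1 4 5 / 1 5 4 3 2

(r1,c1): row 1 has {3}; column 1 has {2}; the diagonal has {1,2,3,4}, so it must be 5.
(r1,c4): row 1 has {3,5}; column 4 has {2,4,5}, so it must be 1.
(r1,c5): row 1 has {1,3,5}; column 5 has {1,2,3,5}, so it must be 4.
(r2,c1): row 2 has {1,2,3}; column 1 has {2,5}, so it must be 4.
(r2,c3): row 2 has {1,2,3,4}; column 3 has {3,4}, so it must be 5.
(r3,c2): row 3 has {1,2,3,5}; column 2 has {1,2,3,5}, so it must be 4.
(r4,c3): row 4 has {2,4,5}; column 3 has {3,4,5}, so it must be 1.
(r5,c4): row 5 has {2,4,5}; column 4 has {1,2,4,5}, so it must be 3.
(r1,c3): row 1 has {1,3,4,5}; column 3 has {1,3,4,5}, so it must be 2.
(r4,c1): row 4 has {1,2,4,5}; column 1 has {2,4,5}, so it must be 3.
(r5,c1): row 5 has {2,3,4,5}; column 1 has {2,3,4,5}, so it must be 1.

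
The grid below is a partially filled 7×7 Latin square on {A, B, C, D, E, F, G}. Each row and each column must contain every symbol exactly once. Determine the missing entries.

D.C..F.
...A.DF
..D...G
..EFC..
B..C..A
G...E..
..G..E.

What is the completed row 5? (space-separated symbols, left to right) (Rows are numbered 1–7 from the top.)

B E F C D G A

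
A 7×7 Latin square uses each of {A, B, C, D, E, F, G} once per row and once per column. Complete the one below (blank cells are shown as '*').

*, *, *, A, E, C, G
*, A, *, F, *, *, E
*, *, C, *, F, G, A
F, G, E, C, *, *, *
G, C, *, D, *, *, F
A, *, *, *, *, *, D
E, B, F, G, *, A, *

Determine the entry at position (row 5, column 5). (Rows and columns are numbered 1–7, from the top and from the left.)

(r4,c7) = B
(r7,c7) = C
(r4,c6) = D
(r7,c5) = D
(r2,c6) = B
(r4,c5) = A
(r5,c5) = B

B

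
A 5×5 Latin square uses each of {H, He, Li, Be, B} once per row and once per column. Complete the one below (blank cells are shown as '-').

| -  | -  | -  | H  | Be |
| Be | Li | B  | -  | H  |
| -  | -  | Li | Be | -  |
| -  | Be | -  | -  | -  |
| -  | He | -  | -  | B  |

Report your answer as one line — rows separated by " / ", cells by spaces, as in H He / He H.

(r1,c2) = B
(r1,c3) = He
(r2,c4) = He
(r3,c2) = H
(r3,c5) = He
(r4,c3) = H
(r4,c5) = Li
(r5,c3) = Be
(r5,c4) = Li
(r1,c1) = Li
(r3,c1) = B
(r4,c1) = He
(r4,c4) = B
(r5,c1) = H

Li B He H Be / Be Li B He H / B H Li Be He / He Be H B Li / H He Be Li B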